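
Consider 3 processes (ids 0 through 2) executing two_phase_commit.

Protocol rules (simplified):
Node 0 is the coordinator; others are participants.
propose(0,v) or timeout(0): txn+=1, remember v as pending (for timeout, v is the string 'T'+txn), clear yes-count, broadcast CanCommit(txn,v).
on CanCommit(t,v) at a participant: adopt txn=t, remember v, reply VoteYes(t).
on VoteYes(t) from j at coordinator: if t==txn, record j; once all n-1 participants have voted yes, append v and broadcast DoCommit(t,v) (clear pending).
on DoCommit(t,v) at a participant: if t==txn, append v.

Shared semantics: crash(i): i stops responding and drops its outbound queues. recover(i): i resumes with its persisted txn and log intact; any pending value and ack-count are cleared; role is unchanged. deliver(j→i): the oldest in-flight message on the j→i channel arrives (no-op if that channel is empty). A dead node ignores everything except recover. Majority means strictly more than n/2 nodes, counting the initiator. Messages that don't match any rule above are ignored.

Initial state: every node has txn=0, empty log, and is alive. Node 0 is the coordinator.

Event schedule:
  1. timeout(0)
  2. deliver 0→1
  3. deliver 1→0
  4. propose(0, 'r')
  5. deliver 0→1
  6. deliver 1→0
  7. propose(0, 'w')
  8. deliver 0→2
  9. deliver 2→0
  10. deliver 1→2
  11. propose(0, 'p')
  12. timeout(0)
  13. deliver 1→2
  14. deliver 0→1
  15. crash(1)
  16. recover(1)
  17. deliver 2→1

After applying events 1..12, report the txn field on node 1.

2

[1] timeout(0) → N0(coor t1 [-])
[2] deliver 0→1 → N1(part t1 [-])
[3] deliver 1→0 → ∅
[4] propose(0,'r') → N0(coor t2 [-])
[5] deliver 0→1 → N1(part t2 [-])
[6] deliver 1→0 → ∅
[7] propose(0,'w') → N0(coor t3 [-])
[8] deliver 0→2 → N2(part t1 [-])
[9] deliver 2→0 → ∅
[10] deliver 1→2 → ∅
[11] propose(0,'p') → N0(coor t4 [-])
[12] timeout(0) → N0(coor t5 [-])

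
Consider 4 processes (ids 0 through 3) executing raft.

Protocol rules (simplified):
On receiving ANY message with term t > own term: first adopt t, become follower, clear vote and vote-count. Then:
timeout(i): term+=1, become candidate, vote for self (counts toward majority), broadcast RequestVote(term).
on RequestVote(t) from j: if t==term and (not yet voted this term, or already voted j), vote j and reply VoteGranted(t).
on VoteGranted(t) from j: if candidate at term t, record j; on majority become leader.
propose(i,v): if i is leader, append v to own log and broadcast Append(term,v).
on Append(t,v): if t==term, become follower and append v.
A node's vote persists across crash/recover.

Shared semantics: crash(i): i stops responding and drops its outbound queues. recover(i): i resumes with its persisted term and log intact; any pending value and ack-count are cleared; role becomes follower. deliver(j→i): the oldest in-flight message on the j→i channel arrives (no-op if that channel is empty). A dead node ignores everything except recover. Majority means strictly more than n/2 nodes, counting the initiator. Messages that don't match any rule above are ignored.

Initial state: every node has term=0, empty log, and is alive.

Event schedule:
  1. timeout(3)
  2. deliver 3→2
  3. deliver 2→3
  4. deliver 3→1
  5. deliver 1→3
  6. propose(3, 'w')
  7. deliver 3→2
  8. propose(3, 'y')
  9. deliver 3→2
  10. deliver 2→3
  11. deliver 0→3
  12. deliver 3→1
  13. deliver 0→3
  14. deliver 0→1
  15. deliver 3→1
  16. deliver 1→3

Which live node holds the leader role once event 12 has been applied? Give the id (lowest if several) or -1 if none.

[1] timeout(3) → N3(cand t1 [-])
[2] deliver 3→2 → N2(foll t1 [-])
[3] deliver 2→3 → ∅
[4] deliver 3→1 → N1(foll t1 [-])
[5] deliver 1→3 → N3(lead t1 [-])
[6] propose(3,'w') → N3(lead t1 [w])
[7] deliver 3→2 → N2(foll t1 [w])
[8] propose(3,'y') → N3(lead t1 [w,y])
[9] deliver 3→2 → N2(foll t1 [w,y])
[10] deliver 2→3 → ∅
[11] deliver 0→3 → ∅
[12] deliver 3→1 → N1(foll t1 [w])

3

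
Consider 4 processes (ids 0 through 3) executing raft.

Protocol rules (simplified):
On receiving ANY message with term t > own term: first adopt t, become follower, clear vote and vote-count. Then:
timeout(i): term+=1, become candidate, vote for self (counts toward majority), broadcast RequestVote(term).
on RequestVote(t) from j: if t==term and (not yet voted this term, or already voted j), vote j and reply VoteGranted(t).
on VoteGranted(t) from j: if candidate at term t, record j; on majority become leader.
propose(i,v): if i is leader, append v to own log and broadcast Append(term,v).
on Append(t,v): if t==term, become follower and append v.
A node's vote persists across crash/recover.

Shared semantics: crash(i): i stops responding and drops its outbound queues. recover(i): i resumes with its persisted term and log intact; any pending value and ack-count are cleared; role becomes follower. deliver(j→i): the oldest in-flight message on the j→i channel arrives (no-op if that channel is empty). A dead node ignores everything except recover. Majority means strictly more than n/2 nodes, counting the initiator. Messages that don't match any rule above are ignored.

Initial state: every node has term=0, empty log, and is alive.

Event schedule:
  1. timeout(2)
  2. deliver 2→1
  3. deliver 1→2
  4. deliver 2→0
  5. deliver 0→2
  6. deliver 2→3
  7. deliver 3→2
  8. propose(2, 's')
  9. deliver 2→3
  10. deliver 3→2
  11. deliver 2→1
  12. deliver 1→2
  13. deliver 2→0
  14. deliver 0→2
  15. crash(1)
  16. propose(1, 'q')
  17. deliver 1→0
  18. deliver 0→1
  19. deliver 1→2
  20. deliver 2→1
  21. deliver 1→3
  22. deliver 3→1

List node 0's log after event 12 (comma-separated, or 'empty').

empty

step 1 timeout(2): 2={cand,t=1,log=-}
step 2 deliver 2→1: 1={foll,t=1,log=-}
step 3 deliver 1→2: —
step 4 deliver 2→0: 0={foll,t=1,log=-}
step 5 deliver 0→2: 2={lead,t=1,log=-}
step 6 deliver 2→3: 3={foll,t=1,log=-}
step 7 deliver 3→2: —
step 8 propose(2,'s'): 2={lead,t=1,log=s}
step 9 deliver 2→3: 3={foll,t=1,log=s}
step 10 deliver 3→2: —
step 11 deliver 2→1: 1={foll,t=1,log=s}
step 12 deliver 1→2: —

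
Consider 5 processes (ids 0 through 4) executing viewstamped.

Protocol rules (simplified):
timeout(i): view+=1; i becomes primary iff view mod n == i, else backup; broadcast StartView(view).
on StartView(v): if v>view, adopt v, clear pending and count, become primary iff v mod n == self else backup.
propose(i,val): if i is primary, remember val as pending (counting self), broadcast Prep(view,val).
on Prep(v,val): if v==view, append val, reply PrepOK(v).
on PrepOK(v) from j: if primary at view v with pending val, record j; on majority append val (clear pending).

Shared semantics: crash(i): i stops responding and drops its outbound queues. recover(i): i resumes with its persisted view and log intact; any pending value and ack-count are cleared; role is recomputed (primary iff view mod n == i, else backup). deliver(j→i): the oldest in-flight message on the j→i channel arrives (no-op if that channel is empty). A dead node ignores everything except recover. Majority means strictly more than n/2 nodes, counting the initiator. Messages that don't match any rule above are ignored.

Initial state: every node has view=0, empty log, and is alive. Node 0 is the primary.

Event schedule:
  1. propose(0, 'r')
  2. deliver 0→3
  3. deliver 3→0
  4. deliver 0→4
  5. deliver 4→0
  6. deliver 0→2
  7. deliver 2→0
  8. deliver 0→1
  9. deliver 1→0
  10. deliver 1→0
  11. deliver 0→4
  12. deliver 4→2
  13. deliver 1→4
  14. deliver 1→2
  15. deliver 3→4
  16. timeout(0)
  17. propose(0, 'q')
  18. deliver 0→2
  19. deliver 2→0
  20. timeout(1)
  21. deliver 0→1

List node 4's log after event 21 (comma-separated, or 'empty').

r

[1] propose(0,'r') → ∅
[2] deliver 0→3 → N3(back v0 [r])
[3] deliver 3→0 → ∅
[4] deliver 0→4 → N4(back v0 [r])
[5] deliver 4→0 → N0(prim v0 [r])
[6] deliver 0→2 → N2(back v0 [r])
[7] deliver 2→0 → ∅
[8] deliver 0→1 → N1(back v0 [r])
[9] deliver 1→0 → ∅
[10] deliver 1→0 → ∅
[11] deliver 0→4 → ∅
[12] deliver 4→2 → ∅
[13] deliver 1→4 → ∅
[14] deliver 1→2 → ∅
[15] deliver 3→4 → ∅
[16] timeout(0) → N0(back v1 [r])
[17] propose(0,'q') → ∅
[18] deliver 0→2 → N2(back v1 [r])
[19] deliver 2→0 → ∅
[20] timeout(1) → N1(prim v1 [r])
[21] deliver 0→1 → ∅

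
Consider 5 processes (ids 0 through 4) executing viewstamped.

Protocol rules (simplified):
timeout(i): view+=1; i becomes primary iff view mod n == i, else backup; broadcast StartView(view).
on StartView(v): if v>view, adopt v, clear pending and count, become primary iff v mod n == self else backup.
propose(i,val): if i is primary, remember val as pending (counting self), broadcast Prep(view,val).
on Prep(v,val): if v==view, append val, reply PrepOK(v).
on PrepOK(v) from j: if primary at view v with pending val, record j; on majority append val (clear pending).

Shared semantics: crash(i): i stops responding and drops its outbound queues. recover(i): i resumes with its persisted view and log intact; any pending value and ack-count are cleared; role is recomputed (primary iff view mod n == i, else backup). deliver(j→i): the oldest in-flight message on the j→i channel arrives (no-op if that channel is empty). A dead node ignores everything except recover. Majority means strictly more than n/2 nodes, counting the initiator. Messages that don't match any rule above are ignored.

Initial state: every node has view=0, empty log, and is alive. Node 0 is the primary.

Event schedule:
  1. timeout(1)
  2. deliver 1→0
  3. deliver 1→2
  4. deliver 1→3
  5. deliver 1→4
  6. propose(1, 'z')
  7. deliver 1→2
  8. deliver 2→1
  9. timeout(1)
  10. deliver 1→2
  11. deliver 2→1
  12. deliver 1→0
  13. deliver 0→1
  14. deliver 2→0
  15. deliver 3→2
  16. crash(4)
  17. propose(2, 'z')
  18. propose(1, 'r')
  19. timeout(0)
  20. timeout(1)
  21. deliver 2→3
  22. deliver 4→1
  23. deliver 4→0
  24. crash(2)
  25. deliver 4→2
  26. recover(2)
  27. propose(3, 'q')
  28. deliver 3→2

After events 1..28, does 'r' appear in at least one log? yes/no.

no

step 1 timeout(1): 1={prim,v=1,log=-}
step 2 deliver 1→0: 0={back,v=1,log=-}
step 3 deliver 1→2: 2={back,v=1,log=-}
step 4 deliver 1→3: 3={back,v=1,log=-}
step 5 deliver 1→4: 4={back,v=1,log=-}
step 6 propose(1,'z'): —
step 7 deliver 1→2: 2={back,v=1,log=z}
step 8 deliver 2→1: —
step 9 timeout(1): 1={back,v=2,log=-}
step 10 deliver 1→2: 2={prim,v=2,log=z}
step 11 deliver 2→1: —
step 12 deliver 1→0: 0={back,v=1,log=z}
step 13 deliver 0→1: —
step 14 deliver 2→0: —
step 15 deliver 3→2: —
step 16 crash(4): 4={✗back,v=1,log=-}
step 17 propose(2,'z'): —
step 18 propose(1,'r'): —
step 19 timeout(0): 0={back,v=2,log=z}
step 20 timeout(1): 1={back,v=3,log=-}
step 21 deliver 2→3: —
step 22 deliver 4→1: —
step 23 deliver 4→0: —
step 24 crash(2): 2={✗prim,v=2,log=z}
step 25 deliver 4→2: —
step 26 recover(2): 2={prim,v=2,log=z}
step 27 propose(3,'q'): —
step 28 deliver 3→2: —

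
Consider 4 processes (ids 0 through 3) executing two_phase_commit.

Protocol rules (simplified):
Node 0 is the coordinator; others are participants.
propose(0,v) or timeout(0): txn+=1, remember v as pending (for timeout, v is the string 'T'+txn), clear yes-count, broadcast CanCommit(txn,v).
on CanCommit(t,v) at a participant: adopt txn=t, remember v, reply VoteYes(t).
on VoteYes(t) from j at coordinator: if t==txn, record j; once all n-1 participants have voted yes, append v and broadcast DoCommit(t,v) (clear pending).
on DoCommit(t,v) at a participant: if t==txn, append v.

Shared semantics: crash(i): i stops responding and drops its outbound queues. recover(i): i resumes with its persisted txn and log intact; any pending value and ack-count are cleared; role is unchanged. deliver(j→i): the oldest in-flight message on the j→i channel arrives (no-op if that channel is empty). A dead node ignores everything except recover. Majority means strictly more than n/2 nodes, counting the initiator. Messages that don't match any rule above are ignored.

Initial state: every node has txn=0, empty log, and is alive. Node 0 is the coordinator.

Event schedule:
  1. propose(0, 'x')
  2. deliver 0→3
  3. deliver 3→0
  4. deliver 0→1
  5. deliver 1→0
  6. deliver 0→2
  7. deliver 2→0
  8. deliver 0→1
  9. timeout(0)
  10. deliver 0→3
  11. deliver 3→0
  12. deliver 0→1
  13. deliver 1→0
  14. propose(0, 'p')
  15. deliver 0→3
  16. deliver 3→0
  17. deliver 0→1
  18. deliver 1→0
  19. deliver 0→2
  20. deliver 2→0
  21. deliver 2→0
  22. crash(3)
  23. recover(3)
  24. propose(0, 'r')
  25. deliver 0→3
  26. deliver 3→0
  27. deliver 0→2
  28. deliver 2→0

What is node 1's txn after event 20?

[1] propose(0,'x') → N0(coor t1 [-])
[2] deliver 0→3 → N3(part t1 [-])
[3] deliver 3→0 → ∅
[4] deliver 0→1 → N1(part t1 [-])
[5] deliver 1→0 → ∅
[6] deliver 0→2 → N2(part t1 [-])
[7] deliver 2→0 → N0(coor t1 [x])
[8] deliver 0→1 → N1(part t1 [x])
[9] timeout(0) → N0(coor t2 [x])
[10] deliver 0→3 → N3(part t1 [x])
[11] deliver 3→0 → ∅
[12] deliver 0→1 → N1(part t2 [x])
[13] deliver 1→0 → ∅
[14] propose(0,'p') → N0(coor t3 [x])
[15] deliver 0→3 → N3(part t2 [x])
[16] deliver 3→0 → ∅
[17] deliver 0→1 → N1(part t3 [x])
[18] deliver 1→0 → ∅
[19] deliver 0→2 → N2(part t1 [x])
[20] deliver 2→0 → ∅

3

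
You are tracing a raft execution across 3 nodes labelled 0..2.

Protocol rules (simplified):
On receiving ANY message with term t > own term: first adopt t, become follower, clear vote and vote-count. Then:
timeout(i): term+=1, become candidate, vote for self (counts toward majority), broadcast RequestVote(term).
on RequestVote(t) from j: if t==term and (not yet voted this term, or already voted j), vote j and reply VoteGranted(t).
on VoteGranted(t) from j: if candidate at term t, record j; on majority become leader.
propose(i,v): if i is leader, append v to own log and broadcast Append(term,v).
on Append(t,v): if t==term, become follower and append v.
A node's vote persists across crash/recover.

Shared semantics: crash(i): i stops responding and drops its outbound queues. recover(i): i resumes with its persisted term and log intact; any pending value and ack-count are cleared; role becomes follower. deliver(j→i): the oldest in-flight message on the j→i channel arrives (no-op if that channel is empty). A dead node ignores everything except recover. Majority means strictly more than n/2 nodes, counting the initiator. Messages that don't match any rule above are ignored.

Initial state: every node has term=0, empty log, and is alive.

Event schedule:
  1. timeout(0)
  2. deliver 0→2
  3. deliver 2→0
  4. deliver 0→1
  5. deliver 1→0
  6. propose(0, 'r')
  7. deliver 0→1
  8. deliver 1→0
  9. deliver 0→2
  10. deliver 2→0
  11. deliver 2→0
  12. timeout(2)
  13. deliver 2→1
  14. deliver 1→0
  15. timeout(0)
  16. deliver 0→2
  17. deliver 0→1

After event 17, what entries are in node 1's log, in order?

r

after 1 — timeout(0): n0:cand/t1/[-]
after 2 — deliver 0→2: n2:foll/t1/[-]
after 3 — deliver 2→0: n0:lead/t1/[-]
after 4 — deliver 0→1: n1:foll/t1/[-]
after 5 — deliver 1→0: ·
after 6 — propose(0,'r'): n0:lead/t1/[r]
after 7 — deliver 0→1: n1:foll/t1/[r]
after 8 — deliver 1→0: ·
after 9 — deliver 0→2: n2:foll/t1/[r]
after 10 — deliver 2→0: ·
after 11 — deliver 2→0: ·
after 12 — timeout(2): n2:cand/t2/[r]
after 13 — deliver 2→1: n1:foll/t2/[r]
after 14 — deliver 1→0: ·
after 15 — timeout(0): n0:cand/t2/[r]
after 16 — deliver 0→2: ·
after 17 — deliver 0→1: ·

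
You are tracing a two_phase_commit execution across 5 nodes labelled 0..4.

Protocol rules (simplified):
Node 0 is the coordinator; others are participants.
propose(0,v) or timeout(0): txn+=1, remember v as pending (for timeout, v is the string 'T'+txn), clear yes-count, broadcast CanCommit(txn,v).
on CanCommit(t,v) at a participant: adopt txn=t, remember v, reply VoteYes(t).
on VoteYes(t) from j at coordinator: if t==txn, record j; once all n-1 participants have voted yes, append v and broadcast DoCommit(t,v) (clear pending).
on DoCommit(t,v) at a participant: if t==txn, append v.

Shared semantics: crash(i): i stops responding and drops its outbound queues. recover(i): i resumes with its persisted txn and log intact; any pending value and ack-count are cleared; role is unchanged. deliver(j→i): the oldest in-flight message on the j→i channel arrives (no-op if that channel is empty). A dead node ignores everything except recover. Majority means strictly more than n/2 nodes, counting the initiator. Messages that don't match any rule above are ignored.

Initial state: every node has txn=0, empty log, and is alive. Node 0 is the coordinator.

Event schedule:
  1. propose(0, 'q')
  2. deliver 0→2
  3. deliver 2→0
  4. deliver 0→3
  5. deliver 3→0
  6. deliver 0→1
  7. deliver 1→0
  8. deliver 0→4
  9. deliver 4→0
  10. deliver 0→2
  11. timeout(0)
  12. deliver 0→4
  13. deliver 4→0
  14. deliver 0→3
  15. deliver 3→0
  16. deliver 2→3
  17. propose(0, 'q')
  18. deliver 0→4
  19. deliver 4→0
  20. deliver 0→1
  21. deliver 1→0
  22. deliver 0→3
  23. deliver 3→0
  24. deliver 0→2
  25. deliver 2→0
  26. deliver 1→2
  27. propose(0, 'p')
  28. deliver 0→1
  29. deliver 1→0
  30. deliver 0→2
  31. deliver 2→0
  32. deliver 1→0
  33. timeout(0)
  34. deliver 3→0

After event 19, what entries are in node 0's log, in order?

after 1 — propose(0,'q'): n0:coor/t1/[-]
after 2 — deliver 0→2: n2:part/t1/[-]
after 3 — deliver 2→0: ·
after 4 — deliver 0→3: n3:part/t1/[-]
after 5 — deliver 3→0: ·
after 6 — deliver 0→1: n1:part/t1/[-]
after 7 — deliver 1→0: ·
after 8 — deliver 0→4: n4:part/t1/[-]
after 9 — deliver 4→0: n0:coor/t1/[q]
after 10 — deliver 0→2: n2:part/t1/[q]
after 11 — timeout(0): n0:coor/t2/[q]
after 12 — deliver 0→4: n4:part/t1/[q]
after 13 — deliver 4→0: ·
after 14 — deliver 0→3: n3:part/t1/[q]
after 15 — deliver 3→0: ·
after 16 — deliver 2→3: ·
after 17 — propose(0,'q'): n0:coor/t3/[q]
after 18 — deliver 0→4: n4:part/t2/[q]
after 19 — deliver 4→0: ·

q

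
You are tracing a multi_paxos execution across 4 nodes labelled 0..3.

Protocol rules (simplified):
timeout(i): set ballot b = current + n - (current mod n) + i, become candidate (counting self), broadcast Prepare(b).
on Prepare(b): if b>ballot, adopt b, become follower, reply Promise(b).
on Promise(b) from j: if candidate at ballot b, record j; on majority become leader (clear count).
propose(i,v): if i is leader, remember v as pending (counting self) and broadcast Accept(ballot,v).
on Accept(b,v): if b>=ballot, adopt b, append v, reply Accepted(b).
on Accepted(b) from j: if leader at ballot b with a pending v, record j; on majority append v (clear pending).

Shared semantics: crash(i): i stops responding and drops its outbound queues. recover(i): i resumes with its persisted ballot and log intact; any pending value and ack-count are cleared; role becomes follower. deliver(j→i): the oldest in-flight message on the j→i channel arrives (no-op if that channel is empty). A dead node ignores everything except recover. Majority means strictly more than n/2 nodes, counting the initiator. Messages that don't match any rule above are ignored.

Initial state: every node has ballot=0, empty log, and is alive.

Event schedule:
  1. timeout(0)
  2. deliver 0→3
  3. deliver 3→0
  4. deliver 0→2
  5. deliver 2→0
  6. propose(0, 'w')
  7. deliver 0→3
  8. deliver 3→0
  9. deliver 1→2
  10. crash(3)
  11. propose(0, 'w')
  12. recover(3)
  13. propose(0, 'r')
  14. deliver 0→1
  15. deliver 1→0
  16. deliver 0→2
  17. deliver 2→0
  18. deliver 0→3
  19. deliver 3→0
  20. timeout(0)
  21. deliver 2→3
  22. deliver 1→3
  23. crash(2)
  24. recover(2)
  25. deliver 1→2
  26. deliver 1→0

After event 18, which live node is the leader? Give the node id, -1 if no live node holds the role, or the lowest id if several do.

0

1. timeout(0):  <0:cand b4 ->
2. deliver 0→3:  <3:foll b4 ->
3. deliver 3→0:  nop
4. deliver 0→2:  <2:foll b4 ->
5. deliver 2→0:  <0:lead b4 ->
6. propose(0,'w'):  nop
7. deliver 0→3:  <3:foll b4 w>
8. deliver 3→0:  nop
9. deliver 1→2:  nop
10. crash(3):  <3:✗foll b4 w>
11. propose(0,'w'):  nop
12. recover(3):  <3:foll b4 w>
13. propose(0,'r'):  nop
14. deliver 0→1:  <1:foll b4 ->
15. deliver 1→0:  nop
16. deliver 0→2:  <2:foll b4 w>
17. deliver 2→0:  nop
18. deliver 0→3:  <3:foll b4 w,w>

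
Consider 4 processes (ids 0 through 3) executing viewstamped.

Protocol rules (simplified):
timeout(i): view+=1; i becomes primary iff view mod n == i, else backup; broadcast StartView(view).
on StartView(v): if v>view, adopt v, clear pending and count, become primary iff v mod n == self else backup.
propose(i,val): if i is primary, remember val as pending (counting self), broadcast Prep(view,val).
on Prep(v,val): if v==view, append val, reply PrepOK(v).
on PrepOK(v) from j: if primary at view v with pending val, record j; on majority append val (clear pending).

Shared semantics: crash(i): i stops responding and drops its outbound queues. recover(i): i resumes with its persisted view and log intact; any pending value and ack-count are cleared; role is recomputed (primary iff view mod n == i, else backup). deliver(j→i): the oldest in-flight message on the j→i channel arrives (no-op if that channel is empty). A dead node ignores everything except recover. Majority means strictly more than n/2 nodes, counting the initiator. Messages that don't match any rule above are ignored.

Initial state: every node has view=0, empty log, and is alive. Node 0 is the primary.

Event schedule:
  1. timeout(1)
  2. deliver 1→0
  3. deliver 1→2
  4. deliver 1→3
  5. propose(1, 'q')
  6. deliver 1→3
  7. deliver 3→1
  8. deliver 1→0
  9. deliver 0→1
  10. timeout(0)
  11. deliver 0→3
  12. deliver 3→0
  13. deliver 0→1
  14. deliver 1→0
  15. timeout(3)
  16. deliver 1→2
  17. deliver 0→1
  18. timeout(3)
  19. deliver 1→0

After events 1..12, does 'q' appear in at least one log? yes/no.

e1 timeout(1): 1[prim,v=1,-]
e2 deliver 1→0: 0[back,v=1,-]
e3 deliver 1→2: 2[back,v=1,-]
e4 deliver 1→3: 3[back,v=1,-]
e5 propose(1,'q'): ·
e6 deliver 1→3: 3[back,v=1,q]
e7 deliver 3→1: ·
e8 deliver 1→0: 0[back,v=1,q]
e9 deliver 0→1: 1[prim,v=1,q]
e10 timeout(0): 0[back,v=2,q]
e11 deliver 0→3: 3[back,v=2,q]
e12 deliver 3→0: ·

yes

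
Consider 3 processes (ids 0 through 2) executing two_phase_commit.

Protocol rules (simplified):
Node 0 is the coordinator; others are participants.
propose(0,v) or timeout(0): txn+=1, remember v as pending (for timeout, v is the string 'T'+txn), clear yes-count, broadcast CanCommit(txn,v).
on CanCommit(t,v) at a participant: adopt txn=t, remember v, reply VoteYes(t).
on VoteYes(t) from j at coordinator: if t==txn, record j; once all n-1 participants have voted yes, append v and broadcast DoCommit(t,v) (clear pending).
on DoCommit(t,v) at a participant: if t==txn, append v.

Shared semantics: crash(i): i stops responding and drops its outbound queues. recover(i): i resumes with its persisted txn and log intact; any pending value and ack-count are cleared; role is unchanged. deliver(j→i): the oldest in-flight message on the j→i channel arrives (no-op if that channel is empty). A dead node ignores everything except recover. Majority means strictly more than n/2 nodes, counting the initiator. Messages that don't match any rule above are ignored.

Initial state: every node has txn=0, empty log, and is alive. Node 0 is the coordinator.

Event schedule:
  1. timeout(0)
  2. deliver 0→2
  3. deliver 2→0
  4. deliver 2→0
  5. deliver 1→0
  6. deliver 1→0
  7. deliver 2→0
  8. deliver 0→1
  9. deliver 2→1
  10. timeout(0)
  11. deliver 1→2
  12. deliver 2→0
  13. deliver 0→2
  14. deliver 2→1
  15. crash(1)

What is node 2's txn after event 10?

[1] timeout(0) → N0(coor t1 [-])
[2] deliver 0→2 → N2(part t1 [-])
[3] deliver 2→0 → ∅
[4] deliver 2→0 → ∅
[5] deliver 1→0 → ∅
[6] deliver 1→0 → ∅
[7] deliver 2→0 → ∅
[8] deliver 0→1 → N1(part t1 [-])
[9] deliver 2→1 → ∅
[10] timeout(0) → N0(coor t2 [-])

1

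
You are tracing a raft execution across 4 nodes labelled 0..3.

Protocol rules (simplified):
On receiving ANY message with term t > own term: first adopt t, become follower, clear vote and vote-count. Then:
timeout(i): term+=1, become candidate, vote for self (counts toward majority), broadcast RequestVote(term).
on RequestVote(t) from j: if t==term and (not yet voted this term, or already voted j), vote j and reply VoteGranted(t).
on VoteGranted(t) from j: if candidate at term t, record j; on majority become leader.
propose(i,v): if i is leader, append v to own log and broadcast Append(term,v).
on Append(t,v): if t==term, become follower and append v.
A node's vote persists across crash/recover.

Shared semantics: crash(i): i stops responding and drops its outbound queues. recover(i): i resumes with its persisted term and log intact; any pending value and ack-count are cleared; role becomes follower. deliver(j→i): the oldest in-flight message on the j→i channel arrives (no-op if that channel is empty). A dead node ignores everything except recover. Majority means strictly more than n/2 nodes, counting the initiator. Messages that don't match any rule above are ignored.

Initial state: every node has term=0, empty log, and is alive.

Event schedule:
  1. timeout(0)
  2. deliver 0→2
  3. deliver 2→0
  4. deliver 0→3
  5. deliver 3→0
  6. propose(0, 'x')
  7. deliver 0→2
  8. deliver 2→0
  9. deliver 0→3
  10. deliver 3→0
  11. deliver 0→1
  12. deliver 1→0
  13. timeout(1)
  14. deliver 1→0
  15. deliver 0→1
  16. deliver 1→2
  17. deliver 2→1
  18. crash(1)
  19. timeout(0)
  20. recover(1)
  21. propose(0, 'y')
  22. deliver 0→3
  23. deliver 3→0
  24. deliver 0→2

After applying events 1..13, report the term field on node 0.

1

[1] timeout(0) → N0(cand t1 [-])
[2] deliver 0→2 → N2(foll t1 [-])
[3] deliver 2→0 → ∅
[4] deliver 0→3 → N3(foll t1 [-])
[5] deliver 3→0 → N0(lead t1 [-])
[6] propose(0,'x') → N0(lead t1 [x])
[7] deliver 0→2 → N2(foll t1 [x])
[8] deliver 2→0 → ∅
[9] deliver 0→3 → N3(foll t1 [x])
[10] deliver 3→0 → ∅
[11] deliver 0→1 → N1(foll t1 [-])
[12] deliver 1→0 → ∅
[13] timeout(1) → N1(cand t2 [-])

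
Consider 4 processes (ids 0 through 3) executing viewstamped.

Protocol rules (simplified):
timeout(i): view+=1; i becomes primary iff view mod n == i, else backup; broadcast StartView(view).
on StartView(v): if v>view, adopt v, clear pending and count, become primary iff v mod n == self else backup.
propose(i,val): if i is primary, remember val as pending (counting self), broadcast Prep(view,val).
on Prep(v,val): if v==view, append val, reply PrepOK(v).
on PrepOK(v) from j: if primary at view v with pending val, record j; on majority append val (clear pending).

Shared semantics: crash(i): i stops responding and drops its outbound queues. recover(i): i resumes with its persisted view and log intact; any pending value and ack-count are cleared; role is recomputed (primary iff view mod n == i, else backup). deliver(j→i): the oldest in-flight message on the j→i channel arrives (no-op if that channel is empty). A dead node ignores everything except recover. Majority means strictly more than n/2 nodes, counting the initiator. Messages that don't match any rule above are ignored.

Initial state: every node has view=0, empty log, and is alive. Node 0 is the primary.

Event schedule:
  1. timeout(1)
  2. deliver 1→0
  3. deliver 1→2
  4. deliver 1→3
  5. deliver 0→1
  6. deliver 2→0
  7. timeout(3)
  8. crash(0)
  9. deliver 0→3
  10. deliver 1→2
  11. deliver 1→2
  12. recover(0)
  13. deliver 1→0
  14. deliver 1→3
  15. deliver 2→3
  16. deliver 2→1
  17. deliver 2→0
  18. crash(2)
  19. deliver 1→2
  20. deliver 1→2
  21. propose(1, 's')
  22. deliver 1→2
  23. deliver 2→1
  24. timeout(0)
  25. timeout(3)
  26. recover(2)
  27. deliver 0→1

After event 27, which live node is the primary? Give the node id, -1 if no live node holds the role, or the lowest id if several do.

1. timeout(1):  <1:prim v1 ->
2. deliver 1→0:  <0:back v1 ->
3. deliver 1→2:  <2:back v1 ->
4. deliver 1→3:  <3:back v1 ->
5. deliver 0→1:  nop
6. deliver 2→0:  nop
7. timeout(3):  <3:back v2 ->
8. crash(0):  <0:✗back v1 ->
9. deliver 0→3:  nop
10. deliver 1→2:  nop
11. deliver 1→2:  nop
12. recover(0):  <0:back v1 ->
13. deliver 1→0:  nop
14. deliver 1→3:  nop
15. deliver 2→3:  nop
16. deliver 2→1:  nop
17. deliver 2→0:  nop
18. crash(2):  <2:✗back v1 ->
19. deliver 1→2:  nop
20. deliver 1→2:  nop
21. propose(1,'s'):  nop
22. deliver 1→2:  nop
23. deliver 2→1:  nop
24. timeout(0):  <0:back v2 ->
25. timeout(3):  <3:prim v3 ->
26. recover(2):  <2:back v1 ->
27. deliver 0→1:  <1:back v2 ->

3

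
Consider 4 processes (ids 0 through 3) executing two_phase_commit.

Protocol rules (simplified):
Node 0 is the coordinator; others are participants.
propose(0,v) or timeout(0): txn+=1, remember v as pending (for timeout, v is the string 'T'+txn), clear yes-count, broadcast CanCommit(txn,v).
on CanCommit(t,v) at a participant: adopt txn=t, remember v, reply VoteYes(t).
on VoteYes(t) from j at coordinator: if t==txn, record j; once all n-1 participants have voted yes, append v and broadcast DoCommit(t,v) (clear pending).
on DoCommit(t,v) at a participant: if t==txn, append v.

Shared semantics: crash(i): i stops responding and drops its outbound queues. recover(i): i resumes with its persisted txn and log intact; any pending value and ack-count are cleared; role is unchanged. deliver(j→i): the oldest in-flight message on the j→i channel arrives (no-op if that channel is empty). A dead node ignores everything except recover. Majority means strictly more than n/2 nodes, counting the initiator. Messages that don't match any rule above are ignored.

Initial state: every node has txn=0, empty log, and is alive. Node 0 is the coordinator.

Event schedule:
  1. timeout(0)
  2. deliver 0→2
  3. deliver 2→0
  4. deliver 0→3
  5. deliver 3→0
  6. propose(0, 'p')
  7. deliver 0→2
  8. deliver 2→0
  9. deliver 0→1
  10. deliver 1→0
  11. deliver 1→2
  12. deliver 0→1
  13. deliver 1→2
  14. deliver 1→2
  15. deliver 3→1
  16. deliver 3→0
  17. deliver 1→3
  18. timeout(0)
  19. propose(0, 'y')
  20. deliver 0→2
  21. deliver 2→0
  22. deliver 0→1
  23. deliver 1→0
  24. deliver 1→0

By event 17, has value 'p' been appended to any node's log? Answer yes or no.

after 1 — timeout(0): n0:coor/t1/[-]
after 2 — deliver 0→2: n2:part/t1/[-]
after 3 — deliver 2→0: ·
after 4 — deliver 0→3: n3:part/t1/[-]
after 5 — deliver 3→0: ·
after 6 — propose(0,'p'): n0:coor/t2/[-]
after 7 — deliver 0→2: n2:part/t2/[-]
after 8 — deliver 2→0: ·
after 9 — deliver 0→1: n1:part/t1/[-]
after 10 — deliver 1→0: ·
after 11 — deliver 1→2: ·
after 12 — deliver 0→1: n1:part/t2/[-]
after 13 — deliver 1→2: ·
after 14 — deliver 1→2: ·
after 15 — deliver 3→1: ·
after 16 — deliver 3→0: ·
after 17 — deliver 1→3: ·

no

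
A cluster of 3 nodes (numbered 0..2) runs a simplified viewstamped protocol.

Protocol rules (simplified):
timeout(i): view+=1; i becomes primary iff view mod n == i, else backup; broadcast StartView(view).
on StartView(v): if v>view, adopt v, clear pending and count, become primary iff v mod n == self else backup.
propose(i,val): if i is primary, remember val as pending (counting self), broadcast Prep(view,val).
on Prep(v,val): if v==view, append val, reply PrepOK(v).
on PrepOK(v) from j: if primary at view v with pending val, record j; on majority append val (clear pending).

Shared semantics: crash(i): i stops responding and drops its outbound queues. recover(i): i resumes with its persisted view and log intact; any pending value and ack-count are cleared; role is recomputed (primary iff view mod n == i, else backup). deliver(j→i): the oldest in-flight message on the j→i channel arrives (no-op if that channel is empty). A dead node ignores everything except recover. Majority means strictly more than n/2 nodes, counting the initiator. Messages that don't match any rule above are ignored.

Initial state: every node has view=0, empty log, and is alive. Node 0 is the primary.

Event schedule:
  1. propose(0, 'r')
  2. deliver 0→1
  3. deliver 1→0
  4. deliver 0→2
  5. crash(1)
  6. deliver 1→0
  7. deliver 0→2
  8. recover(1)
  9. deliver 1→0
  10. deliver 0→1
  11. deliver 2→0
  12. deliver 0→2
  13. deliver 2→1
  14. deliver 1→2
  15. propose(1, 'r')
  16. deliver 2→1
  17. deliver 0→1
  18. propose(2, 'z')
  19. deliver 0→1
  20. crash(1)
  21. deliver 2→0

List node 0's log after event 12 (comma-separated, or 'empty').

step 1 propose(0,'r'): —
step 2 deliver 0→1: 1={back,v=0,log=r}
step 3 deliver 1→0: 0={prim,v=0,log=r}
step 4 deliver 0→2: 2={back,v=0,log=r}
step 5 crash(1): 1={✗back,v=0,log=r}
step 6 deliver 1→0: —
step 7 deliver 0→2: —
step 8 recover(1): 1={back,v=0,log=r}
step 9 deliver 1→0: —
step 10 deliver 0→1: —
step 11 deliver 2→0: —
step 12 deliver 0→2: —

r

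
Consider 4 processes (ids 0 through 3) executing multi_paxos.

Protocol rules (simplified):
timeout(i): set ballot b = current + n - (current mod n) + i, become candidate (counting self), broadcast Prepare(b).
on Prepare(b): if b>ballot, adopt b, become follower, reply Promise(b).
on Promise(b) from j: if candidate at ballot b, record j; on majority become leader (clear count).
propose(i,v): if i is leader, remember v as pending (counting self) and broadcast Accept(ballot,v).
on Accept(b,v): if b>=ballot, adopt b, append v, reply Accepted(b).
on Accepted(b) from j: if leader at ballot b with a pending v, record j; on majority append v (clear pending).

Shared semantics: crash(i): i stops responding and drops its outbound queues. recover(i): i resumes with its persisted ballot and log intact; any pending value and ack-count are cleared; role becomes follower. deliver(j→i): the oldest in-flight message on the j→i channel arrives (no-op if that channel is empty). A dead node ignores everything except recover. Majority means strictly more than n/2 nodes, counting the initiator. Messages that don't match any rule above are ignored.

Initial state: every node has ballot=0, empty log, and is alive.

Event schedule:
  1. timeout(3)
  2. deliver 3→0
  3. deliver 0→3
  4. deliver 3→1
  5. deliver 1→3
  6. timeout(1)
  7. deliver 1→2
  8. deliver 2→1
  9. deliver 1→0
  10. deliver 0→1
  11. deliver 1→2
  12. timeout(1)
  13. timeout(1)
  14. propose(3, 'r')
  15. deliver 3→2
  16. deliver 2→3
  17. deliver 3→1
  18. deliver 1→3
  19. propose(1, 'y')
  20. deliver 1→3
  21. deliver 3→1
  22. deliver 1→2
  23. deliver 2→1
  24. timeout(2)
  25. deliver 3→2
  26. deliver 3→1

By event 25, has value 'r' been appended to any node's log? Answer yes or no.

no

[1] timeout(3) → N3(cand b7 [-])
[2] deliver 3→0 → N0(foll b7 [-])
[3] deliver 0→3 → ∅
[4] deliver 3→1 → N1(foll b7 [-])
[5] deliver 1→3 → N3(lead b7 [-])
[6] timeout(1) → N1(cand b9 [-])
[7] deliver 1→2 → N2(foll b9 [-])
[8] deliver 2→1 → ∅
[9] deliver 1→0 → N0(foll b9 [-])
[10] deliver 0→1 → N1(lead b9 [-])
[11] deliver 1→2 → ∅
[12] timeout(1) → N1(cand b13 [-])
[13] timeout(1) → N1(cand b17 [-])
[14] propose(3,'r') → ∅
[15] deliver 3→2 → ∅
[16] deliver 2→3 → ∅
[17] deliver 3→1 → ∅
[18] deliver 1→3 → N3(foll b9 [-])
[19] propose(1,'y') → ∅
[20] deliver 1→3 → N3(foll b13 [-])
[21] deliver 3→1 → ∅
[22] deliver 1→2 → N2(foll b13 [-])
[23] deliver 2→1 → ∅
[24] timeout(2) → N2(cand b18 [-])
[25] deliver 3→2 → ∅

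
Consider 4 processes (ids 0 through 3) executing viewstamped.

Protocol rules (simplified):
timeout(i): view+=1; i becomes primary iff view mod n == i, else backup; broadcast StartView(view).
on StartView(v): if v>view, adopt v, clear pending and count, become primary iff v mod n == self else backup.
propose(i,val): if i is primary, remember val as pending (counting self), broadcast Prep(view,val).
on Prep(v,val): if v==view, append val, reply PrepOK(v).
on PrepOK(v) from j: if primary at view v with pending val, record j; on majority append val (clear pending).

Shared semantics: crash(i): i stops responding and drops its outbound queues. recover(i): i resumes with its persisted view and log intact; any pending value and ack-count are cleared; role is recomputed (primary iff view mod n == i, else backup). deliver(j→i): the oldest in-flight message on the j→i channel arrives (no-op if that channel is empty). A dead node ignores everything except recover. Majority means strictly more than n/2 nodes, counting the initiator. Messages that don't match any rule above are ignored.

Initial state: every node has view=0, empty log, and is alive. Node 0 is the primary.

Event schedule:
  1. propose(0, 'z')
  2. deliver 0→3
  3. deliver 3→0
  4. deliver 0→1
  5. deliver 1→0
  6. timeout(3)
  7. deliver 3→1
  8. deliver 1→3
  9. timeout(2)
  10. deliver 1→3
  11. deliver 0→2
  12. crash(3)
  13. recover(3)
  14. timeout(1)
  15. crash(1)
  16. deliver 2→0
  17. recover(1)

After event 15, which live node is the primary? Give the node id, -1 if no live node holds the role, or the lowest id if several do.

after 1 — propose(0,'z'): ·
after 2 — deliver 0→3: n3:back/v0/[z]
after 3 — deliver 3→0: ·
after 4 — deliver 0→1: n1:back/v0/[z]
after 5 — deliver 1→0: n0:prim/v0/[z]
after 6 — timeout(3): n3:back/v1/[z]
after 7 — deliver 3→1: n1:prim/v1/[z]
after 8 — deliver 1→3: ·
after 9 — timeout(2): n2:back/v1/[-]
after 10 — deliver 1→3: ·
after 11 — deliver 0→2: ·
after 12 — crash(3): n3:✗back/v1/[z]
after 13 — recover(3): n3:back/v1/[z]
after 14 — timeout(1): n1:back/v2/[z]
after 15 — crash(1): n1:✗back/v2/[z]

0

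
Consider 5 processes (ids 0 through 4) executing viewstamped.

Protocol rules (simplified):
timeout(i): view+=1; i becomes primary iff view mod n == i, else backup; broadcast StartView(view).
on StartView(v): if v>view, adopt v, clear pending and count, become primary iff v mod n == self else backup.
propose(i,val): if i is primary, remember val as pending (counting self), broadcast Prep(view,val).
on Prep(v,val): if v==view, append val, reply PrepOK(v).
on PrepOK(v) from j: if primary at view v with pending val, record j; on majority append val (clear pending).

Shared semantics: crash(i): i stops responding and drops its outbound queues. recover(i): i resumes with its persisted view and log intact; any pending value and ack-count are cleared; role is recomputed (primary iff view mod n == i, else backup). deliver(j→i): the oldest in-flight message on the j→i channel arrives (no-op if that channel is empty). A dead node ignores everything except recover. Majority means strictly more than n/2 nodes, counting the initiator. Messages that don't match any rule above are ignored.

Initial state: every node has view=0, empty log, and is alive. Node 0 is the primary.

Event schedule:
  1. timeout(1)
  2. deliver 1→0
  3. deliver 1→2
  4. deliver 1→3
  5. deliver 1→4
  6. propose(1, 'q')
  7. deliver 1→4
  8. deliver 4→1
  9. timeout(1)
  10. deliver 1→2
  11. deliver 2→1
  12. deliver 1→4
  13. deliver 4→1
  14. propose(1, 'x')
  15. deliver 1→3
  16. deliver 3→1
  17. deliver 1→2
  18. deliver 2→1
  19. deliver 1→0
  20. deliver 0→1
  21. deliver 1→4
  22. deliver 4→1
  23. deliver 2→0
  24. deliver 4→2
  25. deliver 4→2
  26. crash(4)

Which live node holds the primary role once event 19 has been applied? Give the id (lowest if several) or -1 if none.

2

[1] timeout(1) → N1(prim v1 [-])
[2] deliver 1→0 → N0(back v1 [-])
[3] deliver 1→2 → N2(back v1 [-])
[4] deliver 1→3 → N3(back v1 [-])
[5] deliver 1→4 → N4(back v1 [-])
[6] propose(1,'q') → ∅
[7] deliver 1→4 → N4(back v1 [q])
[8] deliver 4→1 → ∅
[9] timeout(1) → N1(back v2 [-])
[10] deliver 1→2 → N2(back v1 [q])
[11] deliver 2→1 → ∅
[12] deliver 1→4 → N4(back v2 [q])
[13] deliver 4→1 → ∅
[14] propose(1,'x') → ∅
[15] deliver 1→3 → N3(back v1 [q])
[16] deliver 3→1 → ∅
[17] deliver 1→2 → N2(prim v2 [q])
[18] deliver 2→1 → ∅
[19] deliver 1→0 → N0(back v1 [q])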